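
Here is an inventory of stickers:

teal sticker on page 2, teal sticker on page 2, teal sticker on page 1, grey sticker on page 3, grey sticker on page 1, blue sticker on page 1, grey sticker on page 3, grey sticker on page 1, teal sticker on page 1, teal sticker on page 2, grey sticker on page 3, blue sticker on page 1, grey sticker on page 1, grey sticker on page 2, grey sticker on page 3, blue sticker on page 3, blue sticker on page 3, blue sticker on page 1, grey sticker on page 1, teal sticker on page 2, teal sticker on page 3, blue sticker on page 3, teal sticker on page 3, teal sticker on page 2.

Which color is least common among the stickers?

blue

Counts by color: grey 9, teal 9, blue 6.
The minimum is 6, held uniquely by blue.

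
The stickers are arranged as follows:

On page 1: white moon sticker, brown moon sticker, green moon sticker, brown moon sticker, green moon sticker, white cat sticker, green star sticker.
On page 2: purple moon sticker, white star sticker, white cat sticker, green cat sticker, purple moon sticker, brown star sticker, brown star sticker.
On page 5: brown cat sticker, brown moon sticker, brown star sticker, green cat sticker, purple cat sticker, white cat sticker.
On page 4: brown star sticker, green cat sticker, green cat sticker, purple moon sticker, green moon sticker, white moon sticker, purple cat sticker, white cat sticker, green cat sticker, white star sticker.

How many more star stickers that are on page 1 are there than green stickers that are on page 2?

star stickers on page 1: 1.
green stickers on page 2: 1.
1 − 1 = 0.

0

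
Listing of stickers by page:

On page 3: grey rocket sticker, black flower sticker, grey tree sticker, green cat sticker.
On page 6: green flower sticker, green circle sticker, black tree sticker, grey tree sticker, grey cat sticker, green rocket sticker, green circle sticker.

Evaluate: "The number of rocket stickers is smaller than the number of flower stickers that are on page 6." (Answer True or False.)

False

There are 2 rocket stickers.
There is 1 flower sticker on page 6.
The claim requires 2 < 1, which does not hold.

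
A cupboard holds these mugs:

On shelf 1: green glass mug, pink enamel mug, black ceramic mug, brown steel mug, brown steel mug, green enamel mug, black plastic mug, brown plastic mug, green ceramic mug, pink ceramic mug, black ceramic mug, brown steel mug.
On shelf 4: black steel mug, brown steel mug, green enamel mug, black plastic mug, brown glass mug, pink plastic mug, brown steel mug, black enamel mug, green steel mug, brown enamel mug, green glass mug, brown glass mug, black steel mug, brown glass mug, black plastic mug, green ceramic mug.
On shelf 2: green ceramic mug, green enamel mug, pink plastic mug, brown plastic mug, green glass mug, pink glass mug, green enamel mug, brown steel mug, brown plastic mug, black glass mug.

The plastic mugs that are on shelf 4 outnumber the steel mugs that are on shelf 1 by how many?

plastic mugs on shelf 4: 3.
steel mugs on shelf 1: 3.
3 − 3 = 0.

0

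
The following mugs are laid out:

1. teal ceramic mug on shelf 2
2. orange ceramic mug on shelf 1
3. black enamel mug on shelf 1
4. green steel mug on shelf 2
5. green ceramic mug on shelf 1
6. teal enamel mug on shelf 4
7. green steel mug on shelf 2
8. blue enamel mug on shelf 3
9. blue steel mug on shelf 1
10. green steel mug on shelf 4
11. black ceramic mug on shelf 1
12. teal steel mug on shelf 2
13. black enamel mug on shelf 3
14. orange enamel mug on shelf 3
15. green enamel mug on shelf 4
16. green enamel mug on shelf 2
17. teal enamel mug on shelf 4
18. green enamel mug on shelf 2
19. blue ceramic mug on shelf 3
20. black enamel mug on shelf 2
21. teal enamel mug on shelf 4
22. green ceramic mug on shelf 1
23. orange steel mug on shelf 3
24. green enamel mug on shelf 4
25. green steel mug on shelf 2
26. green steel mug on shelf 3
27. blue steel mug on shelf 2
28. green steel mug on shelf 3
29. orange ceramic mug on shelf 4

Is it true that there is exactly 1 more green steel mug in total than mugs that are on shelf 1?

False

|green steel mugs| = 6.
|mugs on shelf 1| = 6.
The claim requires 6 − 6 (= 0) to equal 1, which does not hold.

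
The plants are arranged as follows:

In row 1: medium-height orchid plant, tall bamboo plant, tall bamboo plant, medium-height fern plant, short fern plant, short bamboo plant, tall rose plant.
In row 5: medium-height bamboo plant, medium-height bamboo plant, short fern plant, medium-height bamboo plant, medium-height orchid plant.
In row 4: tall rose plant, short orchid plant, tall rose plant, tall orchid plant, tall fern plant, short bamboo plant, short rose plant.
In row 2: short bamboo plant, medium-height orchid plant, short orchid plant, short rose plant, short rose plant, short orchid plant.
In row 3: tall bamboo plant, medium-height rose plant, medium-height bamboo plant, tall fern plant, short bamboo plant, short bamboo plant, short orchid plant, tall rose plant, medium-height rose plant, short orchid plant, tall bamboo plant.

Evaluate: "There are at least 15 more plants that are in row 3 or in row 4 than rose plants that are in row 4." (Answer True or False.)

True

plants in row 3 or in row 4: 18.
rose plants in row 4: 3.
The claim requires 18 − 3 = 15 ≥ 15, which holds.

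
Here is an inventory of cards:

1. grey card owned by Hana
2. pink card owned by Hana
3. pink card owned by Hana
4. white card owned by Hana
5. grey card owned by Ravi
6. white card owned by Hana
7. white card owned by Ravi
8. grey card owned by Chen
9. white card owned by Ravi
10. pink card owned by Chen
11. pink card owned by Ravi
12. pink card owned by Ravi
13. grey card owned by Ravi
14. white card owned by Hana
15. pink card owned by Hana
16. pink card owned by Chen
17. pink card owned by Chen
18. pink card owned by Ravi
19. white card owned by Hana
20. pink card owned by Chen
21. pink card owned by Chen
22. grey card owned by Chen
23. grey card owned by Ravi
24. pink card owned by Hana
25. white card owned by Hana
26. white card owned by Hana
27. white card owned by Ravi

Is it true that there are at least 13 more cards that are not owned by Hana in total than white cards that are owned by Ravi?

True

|cards that are not owned by Hana| = 16.
|white cards owned by Ravi| = 3.
The claim requires 16 − 3 = 13 ≥ 13, which holds.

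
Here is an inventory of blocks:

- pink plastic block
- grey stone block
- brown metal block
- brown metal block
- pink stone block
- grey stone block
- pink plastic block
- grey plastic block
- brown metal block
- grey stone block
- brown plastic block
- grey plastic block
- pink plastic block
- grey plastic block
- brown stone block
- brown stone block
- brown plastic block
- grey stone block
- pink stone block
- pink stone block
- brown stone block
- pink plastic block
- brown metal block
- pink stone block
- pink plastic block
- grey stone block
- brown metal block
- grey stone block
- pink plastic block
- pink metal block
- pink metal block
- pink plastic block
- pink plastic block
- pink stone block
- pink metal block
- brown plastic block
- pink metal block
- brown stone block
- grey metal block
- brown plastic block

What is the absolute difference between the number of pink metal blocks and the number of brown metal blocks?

1

pink metal blocks: 4. brown metal blocks: 5.
|4 − 5| = 5 − 4 = 1.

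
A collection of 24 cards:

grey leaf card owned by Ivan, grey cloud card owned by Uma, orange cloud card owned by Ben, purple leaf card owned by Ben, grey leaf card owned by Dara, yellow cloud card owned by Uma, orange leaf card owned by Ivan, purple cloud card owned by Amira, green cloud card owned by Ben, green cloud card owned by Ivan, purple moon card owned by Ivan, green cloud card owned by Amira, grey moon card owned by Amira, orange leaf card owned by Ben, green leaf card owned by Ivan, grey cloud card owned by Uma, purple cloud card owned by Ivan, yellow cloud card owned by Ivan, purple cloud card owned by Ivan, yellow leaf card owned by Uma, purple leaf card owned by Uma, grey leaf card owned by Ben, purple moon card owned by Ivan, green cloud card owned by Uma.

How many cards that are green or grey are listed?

11

green: 5; grey: 6; together 5 + 6 = 11.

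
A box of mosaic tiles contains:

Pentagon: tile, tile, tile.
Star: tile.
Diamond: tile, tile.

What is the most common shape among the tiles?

Counts by shape: pentagon 3, diamond 2, star 1.
The maximum is 3, held uniquely by pentagon.

pentagon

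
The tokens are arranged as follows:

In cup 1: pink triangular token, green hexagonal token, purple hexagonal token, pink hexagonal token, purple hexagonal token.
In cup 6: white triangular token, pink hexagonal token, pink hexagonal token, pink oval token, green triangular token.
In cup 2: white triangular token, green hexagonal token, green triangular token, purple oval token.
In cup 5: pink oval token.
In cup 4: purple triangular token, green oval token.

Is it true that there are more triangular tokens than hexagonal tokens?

False

triangular tokens: 6.
hexagonal tokens: 7.
The claim requires 6 > 7, which does not hold.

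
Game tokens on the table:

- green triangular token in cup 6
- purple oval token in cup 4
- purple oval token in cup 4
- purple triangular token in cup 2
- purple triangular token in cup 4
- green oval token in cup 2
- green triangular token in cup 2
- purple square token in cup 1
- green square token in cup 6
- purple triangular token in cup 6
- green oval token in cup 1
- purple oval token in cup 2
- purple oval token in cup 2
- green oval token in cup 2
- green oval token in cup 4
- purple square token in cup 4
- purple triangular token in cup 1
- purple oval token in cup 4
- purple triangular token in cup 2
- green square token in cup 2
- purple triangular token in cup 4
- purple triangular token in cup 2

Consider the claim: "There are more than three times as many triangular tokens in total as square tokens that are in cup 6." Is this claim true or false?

True

There are 9 triangular tokens.
There is 1 square token in cup 6.
The claim requires 9 > 3 × 1 = 3, which holds.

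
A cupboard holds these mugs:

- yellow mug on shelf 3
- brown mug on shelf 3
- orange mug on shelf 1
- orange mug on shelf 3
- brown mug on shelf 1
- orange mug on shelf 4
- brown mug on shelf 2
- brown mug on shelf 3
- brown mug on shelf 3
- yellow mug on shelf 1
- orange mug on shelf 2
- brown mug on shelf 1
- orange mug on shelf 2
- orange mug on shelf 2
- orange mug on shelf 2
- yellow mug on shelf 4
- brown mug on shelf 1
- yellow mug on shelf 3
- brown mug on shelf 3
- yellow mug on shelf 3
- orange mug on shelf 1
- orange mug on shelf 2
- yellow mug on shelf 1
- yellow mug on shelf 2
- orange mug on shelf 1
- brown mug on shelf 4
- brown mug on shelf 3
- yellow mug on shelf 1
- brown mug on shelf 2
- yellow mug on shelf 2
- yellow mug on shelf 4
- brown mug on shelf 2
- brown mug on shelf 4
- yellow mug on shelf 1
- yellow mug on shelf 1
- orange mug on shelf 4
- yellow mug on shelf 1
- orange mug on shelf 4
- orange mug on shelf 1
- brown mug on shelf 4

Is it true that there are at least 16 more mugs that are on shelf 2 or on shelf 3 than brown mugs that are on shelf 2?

True

mugs on shelf 2 or on shelf 3: 19.
brown mugs on shelf 2: 3.
The claim requires 19 − 3 = 16 ≥ 16, which holds.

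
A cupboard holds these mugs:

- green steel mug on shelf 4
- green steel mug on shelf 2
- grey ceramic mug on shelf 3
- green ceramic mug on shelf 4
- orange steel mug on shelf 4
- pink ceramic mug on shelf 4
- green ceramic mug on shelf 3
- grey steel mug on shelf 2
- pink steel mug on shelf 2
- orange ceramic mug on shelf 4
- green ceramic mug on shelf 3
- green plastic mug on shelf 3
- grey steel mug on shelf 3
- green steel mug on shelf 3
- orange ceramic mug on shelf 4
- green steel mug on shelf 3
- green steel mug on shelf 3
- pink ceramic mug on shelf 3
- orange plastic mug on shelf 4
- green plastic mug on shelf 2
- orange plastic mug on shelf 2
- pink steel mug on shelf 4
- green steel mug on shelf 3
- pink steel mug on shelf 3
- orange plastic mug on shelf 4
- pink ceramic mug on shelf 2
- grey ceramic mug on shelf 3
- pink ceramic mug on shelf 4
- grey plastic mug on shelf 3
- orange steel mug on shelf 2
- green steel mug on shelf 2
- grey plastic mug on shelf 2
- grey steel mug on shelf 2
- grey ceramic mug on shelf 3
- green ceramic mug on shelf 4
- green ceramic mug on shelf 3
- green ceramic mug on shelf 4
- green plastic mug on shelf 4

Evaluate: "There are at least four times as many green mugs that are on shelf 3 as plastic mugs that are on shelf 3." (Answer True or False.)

green mugs on shelf 3: 8.
plastic mugs on shelf 3: 2.
The claim requires 8 ≥ 4 × 2 = 8, which holds.

True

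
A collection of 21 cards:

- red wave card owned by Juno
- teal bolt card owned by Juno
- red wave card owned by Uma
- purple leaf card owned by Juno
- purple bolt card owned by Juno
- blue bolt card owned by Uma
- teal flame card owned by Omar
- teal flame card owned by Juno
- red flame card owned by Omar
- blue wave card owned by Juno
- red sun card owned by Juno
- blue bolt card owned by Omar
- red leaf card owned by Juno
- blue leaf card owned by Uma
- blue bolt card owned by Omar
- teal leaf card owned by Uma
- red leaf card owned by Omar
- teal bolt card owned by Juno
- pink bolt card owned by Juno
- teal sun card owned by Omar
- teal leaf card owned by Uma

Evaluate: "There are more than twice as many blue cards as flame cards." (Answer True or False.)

|blue cards| = 5.
|flame cards| = 3.
The claim requires 5 > 2 × 3 = 6, which does not hold.

False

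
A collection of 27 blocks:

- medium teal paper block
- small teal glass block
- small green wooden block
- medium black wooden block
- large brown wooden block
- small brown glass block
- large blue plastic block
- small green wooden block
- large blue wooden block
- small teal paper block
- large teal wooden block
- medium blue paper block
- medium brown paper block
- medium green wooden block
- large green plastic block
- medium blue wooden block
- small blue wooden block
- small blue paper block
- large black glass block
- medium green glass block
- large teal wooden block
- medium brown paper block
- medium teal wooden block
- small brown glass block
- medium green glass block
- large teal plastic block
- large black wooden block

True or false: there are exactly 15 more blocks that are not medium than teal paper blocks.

There are 17 blocks that are not medium.
There are 2 teal paper blocks.
The claim requires 17 − 2 (= 15) to equal 15, which holds.

True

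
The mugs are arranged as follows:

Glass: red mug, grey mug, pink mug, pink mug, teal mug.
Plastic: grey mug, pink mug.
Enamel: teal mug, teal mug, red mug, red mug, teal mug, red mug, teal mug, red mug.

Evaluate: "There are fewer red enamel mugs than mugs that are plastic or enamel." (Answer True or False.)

|red enamel mugs| = 4.
|mugs that are plastic or enamel| = 10.
The claim requires 4 < 10, which holds.

True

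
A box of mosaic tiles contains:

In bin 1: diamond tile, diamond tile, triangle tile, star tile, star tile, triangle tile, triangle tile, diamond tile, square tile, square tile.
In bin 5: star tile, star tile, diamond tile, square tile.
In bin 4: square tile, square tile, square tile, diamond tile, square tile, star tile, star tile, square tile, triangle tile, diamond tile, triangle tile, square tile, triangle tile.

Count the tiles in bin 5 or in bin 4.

in bin 4: 13; in bin 5: 4; together 13 + 4 = 17.

17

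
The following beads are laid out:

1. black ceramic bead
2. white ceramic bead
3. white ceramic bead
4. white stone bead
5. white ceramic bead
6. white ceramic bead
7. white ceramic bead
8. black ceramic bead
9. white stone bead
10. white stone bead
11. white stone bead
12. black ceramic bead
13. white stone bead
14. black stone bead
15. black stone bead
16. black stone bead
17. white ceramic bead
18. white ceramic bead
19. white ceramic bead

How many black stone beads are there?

3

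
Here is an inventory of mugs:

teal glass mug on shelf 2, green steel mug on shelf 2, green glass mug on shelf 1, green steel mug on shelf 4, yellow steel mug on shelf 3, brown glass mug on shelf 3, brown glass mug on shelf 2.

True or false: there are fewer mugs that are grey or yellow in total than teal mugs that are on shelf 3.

There is 1 mug that is grey or yellow.
There are 0 teal mugs on shelf 3.
The claim requires 1 < 0, which does not hold.

False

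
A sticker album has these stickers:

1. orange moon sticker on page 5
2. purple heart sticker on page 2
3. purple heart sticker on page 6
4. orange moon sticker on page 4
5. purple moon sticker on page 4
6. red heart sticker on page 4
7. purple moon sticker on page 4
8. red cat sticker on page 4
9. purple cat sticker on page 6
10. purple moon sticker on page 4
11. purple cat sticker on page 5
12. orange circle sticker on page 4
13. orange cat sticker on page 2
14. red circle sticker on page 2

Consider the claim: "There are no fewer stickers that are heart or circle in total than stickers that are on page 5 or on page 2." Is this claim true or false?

True

|stickers that are heart or circle| = 5.
|stickers on page 5 or on page 2| = 5.
The claim requires 5 ≥ 5, which holds.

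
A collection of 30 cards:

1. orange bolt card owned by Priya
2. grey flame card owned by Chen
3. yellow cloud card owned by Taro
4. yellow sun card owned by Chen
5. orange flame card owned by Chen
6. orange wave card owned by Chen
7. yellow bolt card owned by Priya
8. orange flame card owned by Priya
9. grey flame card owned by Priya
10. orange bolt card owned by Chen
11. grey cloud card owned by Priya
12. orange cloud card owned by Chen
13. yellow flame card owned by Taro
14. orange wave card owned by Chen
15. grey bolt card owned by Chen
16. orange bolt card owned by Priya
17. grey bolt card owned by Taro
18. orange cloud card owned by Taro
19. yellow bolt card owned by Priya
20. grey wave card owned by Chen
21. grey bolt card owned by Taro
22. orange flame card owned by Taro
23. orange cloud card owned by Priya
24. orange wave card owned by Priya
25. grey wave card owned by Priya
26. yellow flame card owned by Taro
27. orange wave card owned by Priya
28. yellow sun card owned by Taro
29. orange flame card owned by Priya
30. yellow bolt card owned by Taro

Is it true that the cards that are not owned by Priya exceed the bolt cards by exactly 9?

True

Count of cards that are not owned by Priya: 18.
There are 9 bolt cards.
The claim requires 18 − 9 (= 9) to equal 9, which holds.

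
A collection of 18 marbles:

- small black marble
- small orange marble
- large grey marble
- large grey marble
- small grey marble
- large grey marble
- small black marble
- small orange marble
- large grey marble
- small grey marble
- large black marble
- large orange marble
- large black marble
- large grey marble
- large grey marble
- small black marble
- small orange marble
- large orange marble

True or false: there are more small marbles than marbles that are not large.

False

|small marbles| = 8.
|marbles that are not large| = 8.
The claim requires 8 > 8, which does not hold.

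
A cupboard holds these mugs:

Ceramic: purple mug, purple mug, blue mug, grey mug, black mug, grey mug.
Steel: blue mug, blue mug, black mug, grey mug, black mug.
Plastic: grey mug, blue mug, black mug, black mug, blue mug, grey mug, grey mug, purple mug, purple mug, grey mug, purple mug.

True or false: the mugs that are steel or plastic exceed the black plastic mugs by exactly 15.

|mugs that are steel or plastic| = 16.
|black plastic mugs| = 2.
The claim requires 16 − 2 (= 14) to equal 15, which does not hold.

False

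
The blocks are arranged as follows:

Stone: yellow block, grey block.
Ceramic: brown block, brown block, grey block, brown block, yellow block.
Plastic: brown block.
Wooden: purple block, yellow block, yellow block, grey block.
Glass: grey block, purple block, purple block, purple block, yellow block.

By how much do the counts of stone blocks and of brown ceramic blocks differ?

stone blocks: 2. brown ceramic blocks: 3.
|2 − 3| = 3 − 2 = 1.

1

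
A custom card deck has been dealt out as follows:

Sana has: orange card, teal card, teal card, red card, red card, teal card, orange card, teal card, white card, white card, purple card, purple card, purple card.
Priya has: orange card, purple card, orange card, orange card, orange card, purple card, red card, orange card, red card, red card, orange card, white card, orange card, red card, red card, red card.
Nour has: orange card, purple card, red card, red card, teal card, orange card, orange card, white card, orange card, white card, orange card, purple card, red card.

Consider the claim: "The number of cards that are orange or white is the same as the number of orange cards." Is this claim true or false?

There are 19 cards that are orange or white.
There are 14 orange cards.
The claim requires 19 = 14, which does not hold.

False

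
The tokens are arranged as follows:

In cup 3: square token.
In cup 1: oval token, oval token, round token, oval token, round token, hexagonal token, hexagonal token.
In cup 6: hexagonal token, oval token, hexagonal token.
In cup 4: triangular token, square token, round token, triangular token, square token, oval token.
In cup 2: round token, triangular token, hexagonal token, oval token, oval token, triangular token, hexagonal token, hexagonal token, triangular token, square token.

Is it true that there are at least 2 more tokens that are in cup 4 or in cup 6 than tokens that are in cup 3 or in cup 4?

tokens in cup 4 or in cup 6: 9.
tokens in cup 3 or in cup 4: 7.
The claim requires 9 − 7 = 2 ≥ 2, which holds.

True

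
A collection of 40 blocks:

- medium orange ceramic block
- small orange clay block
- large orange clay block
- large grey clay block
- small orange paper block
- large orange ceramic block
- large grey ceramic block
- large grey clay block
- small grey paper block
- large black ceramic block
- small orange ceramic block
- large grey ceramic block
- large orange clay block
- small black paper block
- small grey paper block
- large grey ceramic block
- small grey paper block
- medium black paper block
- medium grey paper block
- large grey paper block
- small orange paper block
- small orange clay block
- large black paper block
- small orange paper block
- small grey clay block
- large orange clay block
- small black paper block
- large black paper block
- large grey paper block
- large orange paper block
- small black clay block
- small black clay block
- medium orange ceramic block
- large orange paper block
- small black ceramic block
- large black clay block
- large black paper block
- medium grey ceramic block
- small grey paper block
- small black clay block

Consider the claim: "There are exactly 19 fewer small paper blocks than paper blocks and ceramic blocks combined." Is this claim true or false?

There are 9 small paper blocks.
paper blocks: 18; ceramic blocks: 10; combined: 18 + 10 = 28.
The claim requires 28 − 9 (= 19) to equal 19, which holds.

True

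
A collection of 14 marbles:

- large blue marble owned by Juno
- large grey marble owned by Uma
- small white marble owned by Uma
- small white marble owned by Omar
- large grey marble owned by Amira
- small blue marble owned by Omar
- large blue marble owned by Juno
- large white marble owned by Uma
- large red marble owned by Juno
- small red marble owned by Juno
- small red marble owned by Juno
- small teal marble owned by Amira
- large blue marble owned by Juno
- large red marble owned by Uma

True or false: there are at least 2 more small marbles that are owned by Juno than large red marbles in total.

False

Count of small marbles owned by Juno: 2.
There are 2 large red marbles.
The claim requires 2 − 2 = 0 ≥ 2, which does not hold.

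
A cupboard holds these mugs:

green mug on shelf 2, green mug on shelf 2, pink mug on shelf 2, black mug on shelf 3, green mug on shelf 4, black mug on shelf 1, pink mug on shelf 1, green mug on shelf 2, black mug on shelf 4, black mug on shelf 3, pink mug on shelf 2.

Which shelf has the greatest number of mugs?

shelf 2

Counts by shelf: shelf 2→5, shelf 1→2, shelf 4→2, shelf 3→2.
The maximum is 5, held uniquely by shelf 2.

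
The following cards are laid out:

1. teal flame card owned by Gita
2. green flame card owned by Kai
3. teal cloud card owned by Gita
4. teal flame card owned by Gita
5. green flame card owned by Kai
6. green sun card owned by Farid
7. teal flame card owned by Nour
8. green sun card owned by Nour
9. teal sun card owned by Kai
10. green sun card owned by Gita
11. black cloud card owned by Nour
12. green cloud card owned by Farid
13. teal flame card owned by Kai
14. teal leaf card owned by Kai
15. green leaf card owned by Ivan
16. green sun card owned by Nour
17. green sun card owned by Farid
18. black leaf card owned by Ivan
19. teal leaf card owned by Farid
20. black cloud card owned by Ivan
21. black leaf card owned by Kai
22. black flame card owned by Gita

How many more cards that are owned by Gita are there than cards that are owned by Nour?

1

cards owned by Gita: 5.
cards owned by Nour: 4.
5 − 4 = 1.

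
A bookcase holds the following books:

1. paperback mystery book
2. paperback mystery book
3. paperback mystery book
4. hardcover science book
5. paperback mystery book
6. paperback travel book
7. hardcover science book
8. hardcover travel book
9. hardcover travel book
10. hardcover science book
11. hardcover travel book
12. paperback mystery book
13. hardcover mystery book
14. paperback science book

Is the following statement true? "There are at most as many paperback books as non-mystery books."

True

There are 7 paperback books.
There are 8 non-mystery books.
The claim requires 7 ≤ 8, which holds.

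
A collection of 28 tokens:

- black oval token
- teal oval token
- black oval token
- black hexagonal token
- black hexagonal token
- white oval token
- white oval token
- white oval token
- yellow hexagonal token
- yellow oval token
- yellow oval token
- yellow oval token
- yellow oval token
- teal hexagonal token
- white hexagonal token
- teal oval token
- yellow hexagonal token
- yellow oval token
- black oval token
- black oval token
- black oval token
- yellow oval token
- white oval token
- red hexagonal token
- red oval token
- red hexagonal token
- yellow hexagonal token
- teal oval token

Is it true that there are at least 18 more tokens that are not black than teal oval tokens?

True

There are 21 tokens that are not black.
There are 3 teal oval tokens.
The claim requires 21 − 3 = 18 ≥ 18, which holds.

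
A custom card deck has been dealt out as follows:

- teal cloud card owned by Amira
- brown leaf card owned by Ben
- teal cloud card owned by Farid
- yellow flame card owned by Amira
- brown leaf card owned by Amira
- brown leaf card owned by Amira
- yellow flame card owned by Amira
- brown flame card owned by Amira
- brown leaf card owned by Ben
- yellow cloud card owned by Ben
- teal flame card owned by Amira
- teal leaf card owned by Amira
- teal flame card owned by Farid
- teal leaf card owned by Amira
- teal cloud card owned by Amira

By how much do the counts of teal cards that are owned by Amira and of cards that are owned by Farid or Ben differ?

0

teal cards owned by Amira: 5. cards owned by Farid or Ben: 5.
|5 − 5| = 5 − 5 = 0.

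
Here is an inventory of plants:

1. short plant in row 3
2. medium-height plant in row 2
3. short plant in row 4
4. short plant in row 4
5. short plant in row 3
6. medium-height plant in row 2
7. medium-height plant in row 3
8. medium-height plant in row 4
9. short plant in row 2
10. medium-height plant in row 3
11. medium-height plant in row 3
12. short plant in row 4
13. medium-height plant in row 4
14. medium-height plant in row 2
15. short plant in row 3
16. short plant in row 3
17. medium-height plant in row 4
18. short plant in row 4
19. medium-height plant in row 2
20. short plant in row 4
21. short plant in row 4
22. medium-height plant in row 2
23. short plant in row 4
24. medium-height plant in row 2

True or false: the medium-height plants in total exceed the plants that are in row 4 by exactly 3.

There are 12 medium-height plants.
There are 10 plants in row 4.
The claim requires 12 − 10 (= 2) to equal 3, which does not hold.

False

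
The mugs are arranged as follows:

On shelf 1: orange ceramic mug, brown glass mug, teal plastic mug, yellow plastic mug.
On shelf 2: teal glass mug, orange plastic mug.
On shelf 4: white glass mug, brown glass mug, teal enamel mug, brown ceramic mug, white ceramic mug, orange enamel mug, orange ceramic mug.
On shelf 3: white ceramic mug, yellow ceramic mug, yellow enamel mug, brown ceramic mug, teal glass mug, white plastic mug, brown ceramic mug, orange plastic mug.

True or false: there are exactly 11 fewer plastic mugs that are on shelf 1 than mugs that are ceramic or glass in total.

There are 2 plastic mugs on shelf 1.
There are 13 mugs that are ceramic or glass.
The claim requires 13 − 2 (= 11) to equal 11, which holds.

True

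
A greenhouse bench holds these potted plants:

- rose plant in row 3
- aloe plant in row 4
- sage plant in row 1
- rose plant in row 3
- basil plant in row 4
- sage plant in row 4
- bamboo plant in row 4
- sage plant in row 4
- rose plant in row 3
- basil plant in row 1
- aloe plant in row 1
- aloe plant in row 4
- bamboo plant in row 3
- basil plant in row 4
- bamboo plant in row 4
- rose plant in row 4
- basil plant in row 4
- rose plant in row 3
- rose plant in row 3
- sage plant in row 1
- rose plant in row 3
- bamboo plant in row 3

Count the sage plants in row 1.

2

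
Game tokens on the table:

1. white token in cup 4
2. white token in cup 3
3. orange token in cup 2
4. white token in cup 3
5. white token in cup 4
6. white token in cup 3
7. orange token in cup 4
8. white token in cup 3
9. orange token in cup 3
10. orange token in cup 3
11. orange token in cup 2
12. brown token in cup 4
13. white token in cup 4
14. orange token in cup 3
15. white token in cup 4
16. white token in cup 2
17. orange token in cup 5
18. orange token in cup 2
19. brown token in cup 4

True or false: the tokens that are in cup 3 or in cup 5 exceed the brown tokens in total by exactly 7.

False

|tokens in cup 3 or in cup 5| = 8.
|brown tokens| = 2.
The claim requires 8 − 2 (= 6) to equal 7, which does not hold.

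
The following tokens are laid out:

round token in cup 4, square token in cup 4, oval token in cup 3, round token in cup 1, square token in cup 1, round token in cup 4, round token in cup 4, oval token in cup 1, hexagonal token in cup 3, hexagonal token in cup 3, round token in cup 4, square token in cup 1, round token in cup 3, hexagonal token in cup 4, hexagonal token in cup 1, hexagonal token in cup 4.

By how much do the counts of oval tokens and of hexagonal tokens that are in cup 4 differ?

0

oval tokens: 2. hexagonal tokens in cup 4: 2.
|2 − 2| = 2 − 2 = 0.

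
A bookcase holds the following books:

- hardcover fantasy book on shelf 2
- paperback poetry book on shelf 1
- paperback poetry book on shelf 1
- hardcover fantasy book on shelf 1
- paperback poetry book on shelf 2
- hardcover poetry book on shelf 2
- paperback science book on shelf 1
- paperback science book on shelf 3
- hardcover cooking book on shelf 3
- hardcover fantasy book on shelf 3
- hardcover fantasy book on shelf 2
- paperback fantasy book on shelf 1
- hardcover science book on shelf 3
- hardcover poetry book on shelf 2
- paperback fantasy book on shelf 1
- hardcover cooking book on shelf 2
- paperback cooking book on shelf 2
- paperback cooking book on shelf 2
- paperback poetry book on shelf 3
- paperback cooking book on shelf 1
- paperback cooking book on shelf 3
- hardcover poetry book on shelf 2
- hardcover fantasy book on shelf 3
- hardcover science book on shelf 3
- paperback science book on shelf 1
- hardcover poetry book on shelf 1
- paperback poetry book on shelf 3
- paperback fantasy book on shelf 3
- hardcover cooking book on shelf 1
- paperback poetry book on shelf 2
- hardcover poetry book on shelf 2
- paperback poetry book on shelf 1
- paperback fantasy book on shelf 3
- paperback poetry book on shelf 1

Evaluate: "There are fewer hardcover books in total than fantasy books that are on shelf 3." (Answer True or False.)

hardcover books: 15.
fantasy books on shelf 3: 4.
The claim requires 15 < 4, which does not hold.

False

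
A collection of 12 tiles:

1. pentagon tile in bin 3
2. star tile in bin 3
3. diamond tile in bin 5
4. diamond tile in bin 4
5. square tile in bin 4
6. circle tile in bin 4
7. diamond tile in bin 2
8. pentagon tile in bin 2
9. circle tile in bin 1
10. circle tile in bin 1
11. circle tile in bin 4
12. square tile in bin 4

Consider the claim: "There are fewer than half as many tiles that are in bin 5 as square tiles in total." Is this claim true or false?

tiles in bin 5: 1.
square tiles: 2.
The claim requires 2 × 1 = 2 < 2, which does not hold.

False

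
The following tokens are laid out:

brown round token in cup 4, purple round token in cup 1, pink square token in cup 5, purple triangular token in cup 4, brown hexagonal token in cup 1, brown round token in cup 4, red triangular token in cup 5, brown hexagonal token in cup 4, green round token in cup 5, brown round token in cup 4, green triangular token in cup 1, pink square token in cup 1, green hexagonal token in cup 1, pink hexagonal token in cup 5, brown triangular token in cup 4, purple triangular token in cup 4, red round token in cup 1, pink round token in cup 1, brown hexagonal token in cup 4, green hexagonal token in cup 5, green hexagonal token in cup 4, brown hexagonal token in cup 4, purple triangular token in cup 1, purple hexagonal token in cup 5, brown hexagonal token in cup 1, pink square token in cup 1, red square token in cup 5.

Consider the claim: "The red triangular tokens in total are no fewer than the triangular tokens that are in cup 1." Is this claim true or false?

False

red triangular tokens: 1.
triangular tokens in cup 1: 2.
The claim requires 1 ≥ 2, which does not hold.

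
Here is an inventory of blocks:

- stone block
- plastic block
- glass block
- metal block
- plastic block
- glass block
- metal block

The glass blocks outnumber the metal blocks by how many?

0

glass blocks: 2.
metal blocks: 2.
2 − 2 = 0.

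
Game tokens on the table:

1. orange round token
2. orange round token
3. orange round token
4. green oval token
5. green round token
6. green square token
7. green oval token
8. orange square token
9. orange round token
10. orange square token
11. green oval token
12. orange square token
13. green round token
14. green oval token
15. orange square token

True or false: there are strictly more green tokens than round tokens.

|green tokens| = 7.
|round tokens| = 6.
The claim requires 7 > 6, which holds.

True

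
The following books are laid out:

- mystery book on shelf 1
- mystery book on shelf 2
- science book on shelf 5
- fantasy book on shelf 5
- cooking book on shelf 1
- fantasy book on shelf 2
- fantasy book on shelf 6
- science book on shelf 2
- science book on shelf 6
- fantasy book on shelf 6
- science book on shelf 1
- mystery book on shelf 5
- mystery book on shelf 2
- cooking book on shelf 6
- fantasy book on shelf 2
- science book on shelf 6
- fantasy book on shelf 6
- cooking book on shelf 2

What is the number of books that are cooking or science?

8

cooking: 3; science: 5; together 3 + 5 = 8.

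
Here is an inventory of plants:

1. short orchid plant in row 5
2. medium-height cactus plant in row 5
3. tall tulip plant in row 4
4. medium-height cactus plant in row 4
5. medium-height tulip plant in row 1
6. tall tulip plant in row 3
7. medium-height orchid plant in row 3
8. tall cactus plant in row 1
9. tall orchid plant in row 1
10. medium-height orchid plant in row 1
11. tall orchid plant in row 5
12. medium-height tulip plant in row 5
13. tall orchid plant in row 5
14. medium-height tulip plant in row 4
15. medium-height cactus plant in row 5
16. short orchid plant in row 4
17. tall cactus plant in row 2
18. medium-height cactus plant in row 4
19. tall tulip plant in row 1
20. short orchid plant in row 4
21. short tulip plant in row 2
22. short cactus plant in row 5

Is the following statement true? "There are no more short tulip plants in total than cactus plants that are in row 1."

True

|short tulip plants| = 1.
|cactus plants in row 1| = 1.
The claim requires 1 ≤ 1, which holds.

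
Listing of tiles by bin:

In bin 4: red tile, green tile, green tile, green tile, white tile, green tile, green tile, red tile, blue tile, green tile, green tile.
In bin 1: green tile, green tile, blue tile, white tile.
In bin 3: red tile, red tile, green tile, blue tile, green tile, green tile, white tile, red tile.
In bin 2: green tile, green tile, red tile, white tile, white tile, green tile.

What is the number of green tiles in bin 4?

7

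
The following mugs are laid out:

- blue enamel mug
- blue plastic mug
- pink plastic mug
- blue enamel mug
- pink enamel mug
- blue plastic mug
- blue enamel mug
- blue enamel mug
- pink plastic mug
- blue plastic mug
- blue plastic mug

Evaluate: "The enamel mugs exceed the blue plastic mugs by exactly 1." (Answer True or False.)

True

enamel mugs: 5.
blue plastic mugs: 4.
The claim requires 5 − 4 (= 1) to equal 1, which holds.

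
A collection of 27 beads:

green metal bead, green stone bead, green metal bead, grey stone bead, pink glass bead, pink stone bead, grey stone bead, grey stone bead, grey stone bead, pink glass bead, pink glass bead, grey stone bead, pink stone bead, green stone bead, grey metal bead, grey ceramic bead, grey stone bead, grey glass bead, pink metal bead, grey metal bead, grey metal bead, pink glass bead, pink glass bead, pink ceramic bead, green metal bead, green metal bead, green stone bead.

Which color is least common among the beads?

green

Counts by color: grey 11, pink 9, green 7.
The minimum is 7, held uniquely by green.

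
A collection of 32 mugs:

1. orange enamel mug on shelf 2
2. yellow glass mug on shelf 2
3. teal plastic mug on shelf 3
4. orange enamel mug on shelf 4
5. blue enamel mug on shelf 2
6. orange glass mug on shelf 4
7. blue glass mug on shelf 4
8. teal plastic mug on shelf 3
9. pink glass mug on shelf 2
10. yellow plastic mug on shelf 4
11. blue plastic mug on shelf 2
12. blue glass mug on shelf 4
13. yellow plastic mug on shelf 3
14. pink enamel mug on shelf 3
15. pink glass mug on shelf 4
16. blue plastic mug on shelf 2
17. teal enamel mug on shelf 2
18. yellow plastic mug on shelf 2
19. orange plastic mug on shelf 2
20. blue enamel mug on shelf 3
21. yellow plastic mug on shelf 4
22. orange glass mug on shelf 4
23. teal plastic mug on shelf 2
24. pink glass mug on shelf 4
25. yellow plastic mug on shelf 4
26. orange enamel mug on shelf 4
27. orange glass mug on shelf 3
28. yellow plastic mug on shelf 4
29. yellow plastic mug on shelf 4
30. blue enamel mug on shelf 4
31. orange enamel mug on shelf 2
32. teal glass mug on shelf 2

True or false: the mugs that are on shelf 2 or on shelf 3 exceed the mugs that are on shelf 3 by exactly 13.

|mugs on shelf 2 or on shelf 3| = 18.
|mugs on shelf 3| = 6.
The claim requires 18 − 6 (= 12) to equal 13, which does not hold.

False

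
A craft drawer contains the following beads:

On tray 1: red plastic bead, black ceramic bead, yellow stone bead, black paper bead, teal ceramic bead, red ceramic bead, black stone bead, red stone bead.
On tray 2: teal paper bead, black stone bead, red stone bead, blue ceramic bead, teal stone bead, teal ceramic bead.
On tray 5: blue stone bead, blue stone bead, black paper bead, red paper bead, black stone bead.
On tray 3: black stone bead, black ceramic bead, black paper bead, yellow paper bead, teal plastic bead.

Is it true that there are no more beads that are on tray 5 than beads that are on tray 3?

|beads on tray 5| = 5.
|beads on tray 3| = 5.
The claim requires 5 ≤ 5, which holds.

True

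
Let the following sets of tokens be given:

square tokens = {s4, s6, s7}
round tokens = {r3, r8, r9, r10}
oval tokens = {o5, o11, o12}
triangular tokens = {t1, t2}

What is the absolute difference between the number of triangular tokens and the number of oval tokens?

1

triangular tokens: 2. oval tokens: 3.
|2 − 3| = 3 − 2 = 1.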